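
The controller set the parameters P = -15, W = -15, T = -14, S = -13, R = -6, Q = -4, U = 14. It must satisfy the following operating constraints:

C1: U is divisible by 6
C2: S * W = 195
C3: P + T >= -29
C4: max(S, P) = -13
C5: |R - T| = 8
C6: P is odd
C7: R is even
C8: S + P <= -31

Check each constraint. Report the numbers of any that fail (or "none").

Constraints 1 and 8 are violated.

C1: 14 = 6*2 + 2, so 6 does not divide 14 — violated.
C2: S * W = -13 * (-15) = 195 — satisfied.
C3: P + T = -15 + (-14) = -29; -29 ≥ -29 — satisfied.
C4: max(-13, -15) = -13 — satisfied.
C5: |-6 - (-14)| = 8 — satisfied.
C6: P = -15 is odd — satisfied.
C7: R = -6 is even — satisfied.
C8: S + P = -13 + (-15) = -28; -28 > -31, bound -31 not met — violated.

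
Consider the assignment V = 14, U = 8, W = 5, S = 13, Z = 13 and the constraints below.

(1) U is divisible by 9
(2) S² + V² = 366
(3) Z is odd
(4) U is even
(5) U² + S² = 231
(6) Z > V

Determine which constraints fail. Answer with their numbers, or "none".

The assignment fails constraints 1, 2, 5, 6.

(1) 8 = 9×0 + 8, so 9 does not divide 8 — violated.
(2) S² + V² = 13² + 14² = 169 + 196 = 365, not 366 — violated.
(3) Z = 13 is odd — satisfied.
(4) U = 8 is even — satisfied.
(5) U² + S² = 8² + 13² = 64 + 169 = 233, not 231 — violated.
(6) Z = 13, V = 14; 13 ≤ 14 (want >) — violated.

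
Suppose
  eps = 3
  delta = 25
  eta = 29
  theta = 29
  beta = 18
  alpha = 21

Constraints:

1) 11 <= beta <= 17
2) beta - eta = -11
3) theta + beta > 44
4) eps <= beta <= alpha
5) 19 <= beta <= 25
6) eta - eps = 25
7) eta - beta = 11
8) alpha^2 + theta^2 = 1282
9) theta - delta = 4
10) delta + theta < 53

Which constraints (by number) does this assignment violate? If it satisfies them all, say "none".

1) beta = 18 is outside [11, 17] — does not hold.
2) beta - eta = 18 - 29 = -11 — holds.
3) theta + beta = 29 + 18 = 47; 47 > 44 — holds.
4) values 3 <= 18 <= 21 — holds.
5) beta = 18 is outside [19, 25] — does not hold.
6) eta - eps = 29 - 3 = 26, not 25 — does not hold.
7) eta - beta = 29 - 18 = 11 — holds.
8) alpha^2 + theta^2 = 21^2 + 29^2 = 441 + 841 = 1282 — holds.
9) theta - delta = 29 - 25 = 4 — holds.
10) delta + theta = 25 + 29 = 54; 54 ≥ 53, bound 53 not met — does not hold.

Constraints 1, 5, 6, and 10 do not hold.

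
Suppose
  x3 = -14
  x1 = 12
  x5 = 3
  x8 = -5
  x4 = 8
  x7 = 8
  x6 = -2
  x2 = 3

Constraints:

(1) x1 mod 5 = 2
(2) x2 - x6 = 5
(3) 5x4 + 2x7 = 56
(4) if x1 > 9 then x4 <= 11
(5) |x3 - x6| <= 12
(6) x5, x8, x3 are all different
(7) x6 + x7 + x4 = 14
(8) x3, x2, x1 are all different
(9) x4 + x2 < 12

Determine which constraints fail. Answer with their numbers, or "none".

(1) 12 mod 5 = 2 — OK.
(2) x2 - x6 = 3 - (-2) = 5 — OK.
(3) 5x4 + 2x7 = 5(8) + 2(8) = 56 — OK.
(4) x1 = 12 > 9, so we need x4 ≤ 11; x4 = 8 ≤ 11 — OK.
(5) |-14 - (-2)| = 12; 12 ≤ 12 — OK.
(6) values 3, -5, -14 are pairwise distinct — OK.
(7) x6 + x7 + x4 = -2 + 8 + 8 = 14 — OK.
(8) values -14, 3, 12 are pairwise distinct — OK.
(9) x4 + x2 = 8 + 3 = 11; 11 < 12 — OK.

The assignment satisfies every constraint.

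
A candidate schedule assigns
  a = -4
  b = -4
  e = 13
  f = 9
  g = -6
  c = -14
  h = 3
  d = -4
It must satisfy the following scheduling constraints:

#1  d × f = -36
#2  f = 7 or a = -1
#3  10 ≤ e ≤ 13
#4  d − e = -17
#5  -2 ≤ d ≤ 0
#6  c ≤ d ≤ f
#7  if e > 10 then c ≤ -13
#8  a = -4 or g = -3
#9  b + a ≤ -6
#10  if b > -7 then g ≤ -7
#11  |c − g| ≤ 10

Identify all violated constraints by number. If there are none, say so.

Constraints 2, 5, 10 do not hold.

#1 d × f = -4 × 9 = -36 — holds.
#2 f = 9 ≠ 7 and a = -4 ≠ -1; both disjuncts false — does not hold.
#3 e = 13 lies in [10, 13] — holds.
#4 d − e = -4 − 13 = -17 — holds.
#5 d = -4 is outside [-2, 0] — does not hold.
#6 values -14 ≤ -4 ≤ 9 — holds.
#7 e = 13 > 10, so we need c ≤ -13; c = -14 ≤ -13 — holds.
#8 a = -4 = -4 (first disjunct) — holds.
#9 b + a = -4 + (-4) = -8; -8 ≤ -6 — holds.
#10 b = -4 > -7, so we need g ≤ -7; but g = -6 > -7 — does not hold.
#11 |-14 − (-6)| = 8; 8 ≤ 10 — holds.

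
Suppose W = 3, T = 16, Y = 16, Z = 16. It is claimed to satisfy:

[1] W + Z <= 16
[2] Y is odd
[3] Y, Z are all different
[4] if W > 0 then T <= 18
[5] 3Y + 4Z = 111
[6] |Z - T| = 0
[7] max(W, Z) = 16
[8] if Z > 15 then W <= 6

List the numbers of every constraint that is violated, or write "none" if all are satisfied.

Violated: 1, 2, 3, and 5.

[1] W + Z = 3 + 16 = 19; 19 > 16, bound 16 not met — fails.
[2] Y = 16 is even — fails.
[3] Y = Z = 16, not all different — fails.
[4] W = 3 > 0, so we need T ≤ 18; T = 16 ≤ 18 — holds.
[5] 3Y + 4Z = 3(16) + 4(16) = 112, not 111 — fails.
[6] |16 - 16| = 0 — holds.
[7] max(3, 16) = 16 — holds.
[8] Z = 16 > 15, so we need W ≤ 6; W = 3 ≤ 6 — holds.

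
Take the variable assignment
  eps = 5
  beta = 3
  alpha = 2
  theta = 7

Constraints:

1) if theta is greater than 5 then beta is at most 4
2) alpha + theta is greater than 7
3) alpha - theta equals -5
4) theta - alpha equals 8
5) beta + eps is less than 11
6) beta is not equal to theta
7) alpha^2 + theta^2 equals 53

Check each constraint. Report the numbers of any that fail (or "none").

The assignment fails constraint 4.

1) theta = 7 > 5, so we need beta ≤ 4; beta = 3 ≤ 4 — holds.
2) alpha + theta = 2 + 7 = 9; 9 > 7 — holds.
3) alpha - theta = 2 - 7 = -5 — holds.
4) theta - alpha = 7 - 2 = 5, not 8 — does not hold.
5) beta + eps = 3 + 5 = 8; 8 < 11 — holds.
6) beta = 3, theta = 7; distinct — holds.
7) alpha^2 + theta^2 = 2^2 + 7^2 = 4 + 49 = 53 — holds.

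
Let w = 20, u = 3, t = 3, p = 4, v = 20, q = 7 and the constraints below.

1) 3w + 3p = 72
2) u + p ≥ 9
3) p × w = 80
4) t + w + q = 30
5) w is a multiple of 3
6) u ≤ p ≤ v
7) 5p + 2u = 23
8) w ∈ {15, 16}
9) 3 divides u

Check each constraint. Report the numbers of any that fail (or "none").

Violated: 2, 5, 7, 8.

1) 3w + 3p = 3(20) + 3(4) = 72 — holds.
2) u + p = 3 + 4 = 7; 7 < 9, bound 9 not met — fails.
3) p × w = 4 × 20 = 80 — holds.
4) t + w + q = 3 + 20 + 7 = 30 — holds.
5) 20 = 3×6 + 2, so 3 does not divide 20 — fails.
6) values 3 ≤ 4 ≤ 20 — holds.
7) 5p + 2u = 5(4) + 2(3) = 26, not 23 — fails.
8) w = 20 is not in {15, 16} — fails.
9) 3 / 3 = 1, so 3 divides 3 — holds.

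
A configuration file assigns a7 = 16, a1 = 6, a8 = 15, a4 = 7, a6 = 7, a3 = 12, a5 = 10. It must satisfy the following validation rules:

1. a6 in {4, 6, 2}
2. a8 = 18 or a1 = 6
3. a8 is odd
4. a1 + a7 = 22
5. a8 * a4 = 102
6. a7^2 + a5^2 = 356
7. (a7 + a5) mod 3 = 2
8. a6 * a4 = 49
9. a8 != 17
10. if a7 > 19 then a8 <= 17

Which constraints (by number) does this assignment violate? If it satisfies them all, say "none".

1. a6 = 7 is not in {4, 6, 2}  no
2. a8 = 15 ≠ 18, but a1 = 6 = 6 (second disjunct)  yes
3. a8 = 15 is odd  yes
4. a1 + a7 = 6 + 16 = 22  yes
5. a8 * a4 = 15 * 7 = 105, not 102  no
6. a7^2 + a5^2 = 16^2 + 10^2 = 256 + 100 = 356  yes
7. a7 + a5 = 26; 26 mod 3 = 2  yes
8. a6 * a4 = 7 * 7 = 49  yes
9. a8 = 15, and 15 ≠ 17  yes
10. a7 = 16, not > 19; antecedent false, conditional vacuously true  yes

Constraints 1 and 5 are violated.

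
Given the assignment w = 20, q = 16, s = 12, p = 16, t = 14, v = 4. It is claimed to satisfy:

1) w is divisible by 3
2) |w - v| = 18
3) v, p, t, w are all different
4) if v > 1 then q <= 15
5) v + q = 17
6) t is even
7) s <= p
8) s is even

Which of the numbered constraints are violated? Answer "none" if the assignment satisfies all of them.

Violated: 1, 2, 4, 5.

1) 20 = 3*6 + 2, so 3 does not divide 20  FAIL
2) |20 - 4| = 16, not 18  FAIL
3) values 4, 16, 14, 20 are pairwise distinct  OK
4) v = 4 > 1, so we need q ≤ 15; but q = 16 > 15  FAIL
5) v + q = 4 + 16 = 20, not 17  FAIL
6) t = 14 is even  OK
7) s = 12, p = 16; 12 ≤ 16  OK
8) s = 12 is even  OK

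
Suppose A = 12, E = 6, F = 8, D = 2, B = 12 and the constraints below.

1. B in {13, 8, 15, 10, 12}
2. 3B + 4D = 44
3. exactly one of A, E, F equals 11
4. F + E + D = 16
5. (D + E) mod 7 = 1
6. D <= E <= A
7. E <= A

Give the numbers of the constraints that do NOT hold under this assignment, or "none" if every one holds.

Violated: 3.

1. B = 12 is in {13, 8, 15, 10, 12} — OK.
2. 3B + 4D = 3(12) + 4(2) = 44 — OK.
3. A=12, E=6, F=8; 0 of them equal 11, not exactly one — violated.
4. F + E + D = 8 + 6 + 2 = 16 — OK.
5. D + E = 8; 8 mod 7 = 1 — OK.
6. values 2 <= 6 <= 12 — OK.
7. E = 6, A = 12; 6 ≤ 12 — OK.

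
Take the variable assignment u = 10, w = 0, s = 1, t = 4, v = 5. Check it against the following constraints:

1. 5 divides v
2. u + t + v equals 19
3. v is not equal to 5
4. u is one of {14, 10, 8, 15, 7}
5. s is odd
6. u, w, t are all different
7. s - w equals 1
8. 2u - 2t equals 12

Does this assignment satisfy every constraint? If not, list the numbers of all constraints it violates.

No — constraint 3 is not satisfied.

1. 5 / 5 = 1, so 5 divides 5 — satisfied.
2. u + t + v = 10 + 4 + 5 = 19 — satisfied.
3. v = 5, but 5 is required to differ — violated.
4. u = 10 is in {14, 10, 8, 15, 7} — satisfied.
5. s = 1 is odd — satisfied.
6. values 10, 0, 4 are pairwise distinct — satisfied.
7. s - w = 1 - 0 = 1 — satisfied.
8. 2u - 2t = 2(10) - 2(4) = 12 — satisfied.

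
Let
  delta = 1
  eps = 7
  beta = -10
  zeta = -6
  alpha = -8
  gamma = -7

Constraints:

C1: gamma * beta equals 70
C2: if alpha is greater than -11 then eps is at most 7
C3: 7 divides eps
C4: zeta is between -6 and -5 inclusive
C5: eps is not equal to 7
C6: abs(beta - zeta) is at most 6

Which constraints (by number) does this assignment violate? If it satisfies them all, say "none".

Constraint 5 does not hold.

C1: gamma * beta = -7 * (-10) = 70  yes
C2: alpha = -8 > -11, so we need eps ≤ 7; eps = 7 ≤ 7  yes
C3: 7 / 7 = 1, so 7 divides 7  yes
C4: zeta = -6 lies in [-6, -5]  yes
C5: eps = 7, but 7 is required to differ  no
C6: abs(-10 - (-6)) = 4; 4 ≤ 6  yes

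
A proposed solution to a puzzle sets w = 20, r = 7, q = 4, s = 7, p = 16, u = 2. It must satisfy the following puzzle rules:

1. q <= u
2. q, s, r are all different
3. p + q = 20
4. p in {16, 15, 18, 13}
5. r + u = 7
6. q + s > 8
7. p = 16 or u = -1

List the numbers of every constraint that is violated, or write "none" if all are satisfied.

The assignment fails constraints 1, 2, 5.

1. q = 4, u = 2; 4 > 2 (want ≤) — violated.
2. s = r = 7, not all different — violated.
3. p + q = 16 + 4 = 20 — OK.
4. p = 16 is in {16, 15, 18, 13} — OK.
5. r + u = 7 + 2 = 9, not 7 — violated.
6. q + s = 4 + 7 = 11; 11 > 8 — OK.
7. p = 16 = 16 (first disjunct) — OK.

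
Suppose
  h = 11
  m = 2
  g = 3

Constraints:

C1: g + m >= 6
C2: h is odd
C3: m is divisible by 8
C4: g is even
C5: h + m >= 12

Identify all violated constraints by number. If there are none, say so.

Violated: 1, 3, 4.

C1: g + m = 3 + 2 = 5; 5 < 6, bound 6 not met — violated.
C2: h = 11 is odd — satisfied.
C3: 2 = 8*0 + 2, so 8 does not divide 2 — violated.
C4: g = 3 is odd — violated.
C5: h + m = 11 + 2 = 13; 13 ≥ 12 — satisfied.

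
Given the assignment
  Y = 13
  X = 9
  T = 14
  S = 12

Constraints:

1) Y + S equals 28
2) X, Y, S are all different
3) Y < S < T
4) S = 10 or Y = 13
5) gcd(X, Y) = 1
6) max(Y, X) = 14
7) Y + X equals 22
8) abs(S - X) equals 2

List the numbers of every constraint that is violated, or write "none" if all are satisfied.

Constraints 1, 3, 6, and 8 do not hold.

1) Y + S = 13 + 12 = 25, not 28 — fails.
2) values 9, 13, 12 are pairwise distinct — holds.
3) values 13, 12, 14; Y = 13 is not < S = 12 — fails.
4) S = 12 ≠ 10, but Y = 13 = 13 (second disjunct) — holds.
5) gcd(9, 13) = 1 — holds.
6) max(13, 9) = 13, not 14 — fails.
7) Y + X = 13 + 9 = 22 — holds.
8) abs(12 - 9) = 3, not 2 — fails.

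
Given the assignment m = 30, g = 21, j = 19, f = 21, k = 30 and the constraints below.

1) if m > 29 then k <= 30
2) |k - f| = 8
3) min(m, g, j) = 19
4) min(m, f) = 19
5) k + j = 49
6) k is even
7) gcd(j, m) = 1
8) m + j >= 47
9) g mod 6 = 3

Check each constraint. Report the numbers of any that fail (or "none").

No — constraints 2 and 4 are not satisfied.

1) m = 30 > 29, so we need k ≤ 30; k = 30 ≤ 30 — satisfied.
2) |30 - 21| = 9, not 8 — violated.
3) min(30, 21, 19) = 19 — satisfied.
4) min(30, 21) = 21, not 19 — violated.
5) k + j = 30 + 19 = 49 — satisfied.
6) k = 30 is even — satisfied.
7) gcd(19, 30) = 1 — satisfied.
8) m + j = 30 + 19 = 49; 49 ≥ 47 — satisfied.
9) 21 mod 6 = 3 — satisfied.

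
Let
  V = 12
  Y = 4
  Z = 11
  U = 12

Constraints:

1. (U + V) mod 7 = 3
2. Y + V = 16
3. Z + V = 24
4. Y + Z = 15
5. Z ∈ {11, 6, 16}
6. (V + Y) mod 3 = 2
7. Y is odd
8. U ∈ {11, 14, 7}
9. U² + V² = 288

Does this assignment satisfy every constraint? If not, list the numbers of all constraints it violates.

No — constraints 3, 6, 7, and 8 are not satisfied.

1. U + V = 24; 24 mod 7 = 3 — satisfied.
2. Y + V = 4 + 12 = 16 — satisfied.
3. Z + V = 11 + 12 = 23, not 24 — violated.
4. Y + Z = 4 + 11 = 15 — satisfied.
5. Z = 11 is in {11, 6, 16} — satisfied.
6. V + Y = 16; 16 mod 3 = 1, not 2 — violated.
7. Y = 4 is even — violated.
8. U = 12 is not in {11, 14, 7} — violated.
9. U² + V² = 12² + 12² = 144 + 144 = 288 — satisfied.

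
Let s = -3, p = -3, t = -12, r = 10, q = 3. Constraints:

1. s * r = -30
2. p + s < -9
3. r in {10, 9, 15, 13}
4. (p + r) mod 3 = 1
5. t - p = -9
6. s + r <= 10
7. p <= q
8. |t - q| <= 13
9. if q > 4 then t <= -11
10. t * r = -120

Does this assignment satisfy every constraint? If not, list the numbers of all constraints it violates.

1. s * r = -3 * 10 = -30 — holds.
2. p + s = -3 + (-3) = -6; -6 ≥ -9, bound -9 not met — fails.
3. r = 10 is in {10, 9, 15, 13} — holds.
4. p + r = 7; 7 mod 3 = 1 — holds.
5. t - p = -12 - (-3) = -9 — holds.
6. s + r = -3 + 10 = 7; 7 ≤ 10 — holds.
7. p = -3, q = 3; -3 ≤ 3 — holds.
8. |-12 - 3| = 15; 15 > 13, exceeds bound 13 — fails.
9. q = 3, not > 4; antecedent false, conditional vacuously true — holds.
10. t * r = -12 * 10 = -120 — holds.

The assignment fails constraints 2 and 8.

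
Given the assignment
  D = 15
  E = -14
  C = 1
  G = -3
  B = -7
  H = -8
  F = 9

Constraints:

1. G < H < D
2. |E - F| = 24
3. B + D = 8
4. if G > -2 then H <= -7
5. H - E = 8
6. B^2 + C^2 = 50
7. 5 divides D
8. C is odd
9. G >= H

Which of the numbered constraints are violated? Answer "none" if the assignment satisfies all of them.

1. values -3, -8, 15; G = -3 is not < H = -8  FAIL
2. |-14 - 9| = 23, not 24  FAIL
3. B + D = -7 + 15 = 8  OK
4. G = -3, not > -2; antecedent false, conditional vacuously true  OK
5. H - E = -8 - (-14) = 6, not 8  FAIL
6. B^2 + C^2 = (-7)^2 + 1^2 = 49 + 1 = 50  OK
7. 15 / 5 = 3, so 5 divides 15  OK
8. C = 1 is odd  OK
9. G = -3, H = -8; -3 ≥ -8  OK

Violated: 1, 2, and 5.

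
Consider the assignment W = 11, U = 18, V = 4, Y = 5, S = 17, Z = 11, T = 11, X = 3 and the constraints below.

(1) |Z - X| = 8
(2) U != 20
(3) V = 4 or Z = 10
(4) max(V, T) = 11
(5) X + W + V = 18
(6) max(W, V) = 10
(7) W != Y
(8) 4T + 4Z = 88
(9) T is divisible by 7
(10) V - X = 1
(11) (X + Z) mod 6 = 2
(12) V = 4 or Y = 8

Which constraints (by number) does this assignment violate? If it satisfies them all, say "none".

(1) |11 - 3| = 8 — holds.
(2) U = 18, and 18 ≠ 20 — holds.
(3) V = 4 = 4 (first disjunct) — holds.
(4) max(4, 11) = 11 — holds.
(5) X + W + V = 3 + 11 + 4 = 18 — holds.
(6) max(11, 4) = 11, not 10 — does not hold.
(7) W = 11, Y = 5; distinct — holds.
(8) 4T + 4Z = 4(11) + 4(11) = 88 — holds.
(9) 11 = 7*1 + 4, so 7 does not divide 11 — does not hold.
(10) V - X = 4 - 3 = 1 — holds.
(11) X + Z = 14; 14 mod 6 = 2 — holds.
(12) V = 4 = 4 (first disjunct) — holds.

The assignment fails constraints 6, 9.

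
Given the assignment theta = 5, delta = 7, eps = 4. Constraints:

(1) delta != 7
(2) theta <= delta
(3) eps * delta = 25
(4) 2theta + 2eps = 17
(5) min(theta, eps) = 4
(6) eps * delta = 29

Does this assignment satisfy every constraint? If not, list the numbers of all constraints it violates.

Constraints 1, 3, 4, and 6 are violated.

(1) delta = 7, but 7 is required to differ  ✗
(2) theta = 5, delta = 7; 5 ≤ 7  ✓
(3) eps * delta = 4 * 7 = 28, not 25  ✗
(4) 2theta + 2eps = 2(5) + 2(4) = 18, not 17  ✗
(5) min(5, 4) = 4  ✓
(6) eps * delta = 4 * 7 = 28, not 29  ✗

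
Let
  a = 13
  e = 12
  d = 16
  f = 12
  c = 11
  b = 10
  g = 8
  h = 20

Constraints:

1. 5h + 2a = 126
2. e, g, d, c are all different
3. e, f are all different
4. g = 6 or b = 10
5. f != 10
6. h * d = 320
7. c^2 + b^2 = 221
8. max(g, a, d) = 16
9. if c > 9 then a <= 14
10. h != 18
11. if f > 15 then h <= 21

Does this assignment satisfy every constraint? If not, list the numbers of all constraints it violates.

Constraint 3 is violated.

1. 5h + 2a = 5(20) + 2(13) = 126  true
2. values 12, 8, 16, 11 are pairwise distinct  true
3. e = f = 12, not all different  false
4. g = 8 ≠ 6, but b = 10 = 10 (second disjunct)  true
5. f = 12, and 12 ≠ 10  true
6. h * d = 20 * 16 = 320  true
7. c^2 + b^2 = 11^2 + 10^2 = 121 + 100 = 221  true
8. max(8, 13, 16) = 16  true
9. c = 11 > 9, so we need a ≤ 14; a = 13 ≤ 14  true
10. h = 20, and 20 ≠ 18  true
11. f = 12, not > 15; antecedent false, conditional vacuously true  true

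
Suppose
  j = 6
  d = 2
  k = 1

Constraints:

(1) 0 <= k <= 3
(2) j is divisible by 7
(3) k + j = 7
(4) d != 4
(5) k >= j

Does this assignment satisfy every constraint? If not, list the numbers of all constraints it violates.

Constraints 2, 5 do not hold.

(1) k = 1 lies in [0, 3] — holds.
(2) 6 = 7*0 + 6, so 7 does not divide 6 — does not hold.
(3) k + j = 1 + 6 = 7 — holds.
(4) d = 2, and 2 ≠ 4 — holds.
(5) k = 1, j = 6; 1 < 6 (want ≥) — does not hold.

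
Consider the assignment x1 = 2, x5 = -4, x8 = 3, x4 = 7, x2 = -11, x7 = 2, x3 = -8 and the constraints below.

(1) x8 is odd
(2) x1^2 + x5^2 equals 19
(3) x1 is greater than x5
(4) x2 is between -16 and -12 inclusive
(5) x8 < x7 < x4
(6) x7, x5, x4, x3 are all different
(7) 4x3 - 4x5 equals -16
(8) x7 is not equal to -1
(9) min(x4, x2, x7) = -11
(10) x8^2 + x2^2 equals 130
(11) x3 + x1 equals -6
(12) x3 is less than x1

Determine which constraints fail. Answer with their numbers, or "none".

(1) x8 = 3 is odd  OK
(2) x1^2 + x5^2 = 2^2 + (-4)^2 = 4 + 16 = 20, not 19  FAIL
(3) x1 = 2, x5 = -4; 2 > -4  OK
(4) x2 = -11 is outside [-16, -12]  FAIL
(5) values 3, 2, 7; x8 = 3 is not < x7 = 2  FAIL
(6) values 2, -4, 7, -8 are pairwise distinct  OK
(7) 4x3 - 4x5 = 4(-8) - 4(-4) = -16  OK
(8) x7 = 2, and 2 ≠ -1  OK
(9) min(7, -11, 2) = -11  OK
(10) x8^2 + x2^2 = 3^2 + (-11)^2 = 9 + 121 = 130  OK
(11) x3 + x1 = -8 + 2 = -6  OK
(12) x3 = -8, x1 = 2; -8 < 2  OK

Constraints 2, 4, and 5 do not hold.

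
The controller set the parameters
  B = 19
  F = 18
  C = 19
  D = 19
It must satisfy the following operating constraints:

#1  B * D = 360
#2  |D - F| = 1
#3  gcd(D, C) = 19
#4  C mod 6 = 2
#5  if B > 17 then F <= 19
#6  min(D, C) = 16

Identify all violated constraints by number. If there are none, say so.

#1 B * D = 19 * 19 = 361, not 360  fails
#2 |19 - 18| = 1  holds
#3 gcd(19, 19) = 19  holds
#4 19 mod 6 = 1, not 2  fails
#5 B = 19 > 17, so we need F ≤ 19; F = 18 ≤ 19  holds
#6 min(19, 19) = 19, not 16  fails

No — constraints 1, 4, 6 are not satisfied.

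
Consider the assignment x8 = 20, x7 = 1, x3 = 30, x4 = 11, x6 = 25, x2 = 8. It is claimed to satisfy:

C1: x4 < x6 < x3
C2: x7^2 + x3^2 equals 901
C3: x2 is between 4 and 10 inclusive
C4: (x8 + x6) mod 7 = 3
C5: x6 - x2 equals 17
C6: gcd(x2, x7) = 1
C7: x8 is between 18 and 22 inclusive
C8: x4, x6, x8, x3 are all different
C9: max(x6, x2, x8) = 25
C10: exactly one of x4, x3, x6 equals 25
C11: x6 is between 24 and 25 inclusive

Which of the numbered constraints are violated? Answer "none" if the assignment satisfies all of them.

The assignment satisfies every constraint.

C1: values 11 < 25 < 30 — OK.
C2: x7^2 + x3^2 = 1^2 + 30^2 = 1 + 900 = 901 — OK.
C3: x2 = 8 lies in [4, 10] — OK.
C4: x8 + x6 = 45; 45 mod 7 = 3 — OK.
C5: x6 - x2 = 25 - 8 = 17 — OK.
C6: gcd(8, 1) = 1 — OK.
C7: x8 = 20 lies in [18, 22] — OK.
C8: values 11, 25, 20, 30 are pairwise distinct — OK.
C9: max(25, 8, 20) = 25 — OK.
C10: x4=11, x3=30, x6=25; 1 of them equals 25 — OK.
C11: x6 = 25 lies in [24, 25] — OK.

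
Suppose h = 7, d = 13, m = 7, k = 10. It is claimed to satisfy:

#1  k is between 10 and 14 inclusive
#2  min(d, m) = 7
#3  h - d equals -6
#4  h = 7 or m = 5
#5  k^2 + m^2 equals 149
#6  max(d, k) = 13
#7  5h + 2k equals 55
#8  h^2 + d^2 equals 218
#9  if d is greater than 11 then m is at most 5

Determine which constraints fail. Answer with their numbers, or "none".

Constraint 9 does not hold.

#1 k = 10 lies in [10, 14] — OK.
#2 min(13, 7) = 7 — OK.
#3 h - d = 7 - 13 = -6 — OK.
#4 h = 7 = 7 (first disjunct) — OK.
#5 k^2 + m^2 = 10^2 + 7^2 = 100 + 49 = 149 — OK.
#6 max(13, 10) = 13 — OK.
#7 5h + 2k = 5(7) + 2(10) = 55 — OK.
#8 h^2 + d^2 = 7^2 + 13^2 = 49 + 169 = 218 — OK.
#9 d = 13 > 11, so we need m ≤ 5; but m = 7 > 5 — violated.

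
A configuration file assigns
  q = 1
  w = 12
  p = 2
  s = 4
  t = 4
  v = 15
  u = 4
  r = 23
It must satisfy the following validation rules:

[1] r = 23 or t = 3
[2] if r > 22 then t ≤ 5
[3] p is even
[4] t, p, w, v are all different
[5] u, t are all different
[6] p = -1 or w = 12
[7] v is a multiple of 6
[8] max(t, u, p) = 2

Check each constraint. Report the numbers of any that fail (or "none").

[1] r = 23 = 23 (first disjunct) — holds.
[2] r = 23 > 22, so we need t ≤ 5; t = 4 ≤ 5 — holds.
[3] p = 2 is even — holds.
[4] values 4, 2, 12, 15 are pairwise distinct — holds.
[5] u = t = 4, not all different — does not hold.
[6] p = 2 ≠ -1, but w = 12 = 12 (second disjunct) — holds.
[7] 15 = 6×2 + 3, so 6 does not divide 15 — does not hold.
[8] max(4, 4, 2) = 4, not 2 — does not hold.

Constraints 5, 7, 8 do not hold.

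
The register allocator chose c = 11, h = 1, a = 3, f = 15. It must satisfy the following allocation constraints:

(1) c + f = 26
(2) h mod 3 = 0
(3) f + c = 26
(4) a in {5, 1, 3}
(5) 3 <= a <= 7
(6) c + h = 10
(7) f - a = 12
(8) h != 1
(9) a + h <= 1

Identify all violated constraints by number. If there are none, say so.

No — constraints 2, 6, 8, and 9 are not satisfied.

(1) c + f = 11 + 15 = 26  ✔
(2) 1 mod 3 = 1, not 0  ✘
(3) f + c = 15 + 11 = 26  ✔
(4) a = 3 is in {5, 1, 3}  ✔
(5) a = 3 lies in [3, 7]  ✔
(6) c + h = 11 + 1 = 12, not 10  ✘
(7) f - a = 15 - 3 = 12  ✔
(8) h = 1, but 1 is required to differ  ✘
(9) a + h = 3 + 1 = 4; 4 > 1, bound 1 not met  ✘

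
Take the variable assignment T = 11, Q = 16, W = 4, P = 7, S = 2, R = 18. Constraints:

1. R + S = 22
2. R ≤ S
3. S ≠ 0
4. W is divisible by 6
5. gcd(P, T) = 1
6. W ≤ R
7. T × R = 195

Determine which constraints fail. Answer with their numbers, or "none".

1. R + S = 18 + 2 = 20, not 22 — violated.
2. R = 18, S = 2; 18 > 2 (want ≤) — violated.
3. S = 2, and 2 ≠ 0 — satisfied.
4. 4 = 6×0 + 4, so 6 does not divide 4 — violated.
5. gcd(7, 11) = 1 — satisfied.
6. W = 4, R = 18; 4 ≤ 18 — satisfied.
7. T × R = 11 × 18 = 198, not 195 — violated.

The assignment fails constraints 1, 2, 4, 7.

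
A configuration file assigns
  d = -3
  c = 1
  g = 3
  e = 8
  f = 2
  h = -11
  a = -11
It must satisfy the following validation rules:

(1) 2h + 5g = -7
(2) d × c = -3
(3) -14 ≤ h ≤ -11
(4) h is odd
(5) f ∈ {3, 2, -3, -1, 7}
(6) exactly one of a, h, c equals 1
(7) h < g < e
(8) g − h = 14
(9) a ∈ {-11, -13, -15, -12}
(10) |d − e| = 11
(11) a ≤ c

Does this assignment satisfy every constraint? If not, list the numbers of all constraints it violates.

(1) 2h + 5g = 2(-11) + 5(3) = -7 — OK.
(2) d × c = -3 × 1 = -3 — OK.
(3) h = -11 lies in [-14, -11] — OK.
(4) h = -11 is odd — OK.
(5) f = 2 is in {3, 2, -3, -1, 7} — OK.
(6) a=-11, h=-11, c=1; 1 of them equals 1 — OK.
(7) values -11 < 3 < 8 — OK.
(8) g − h = 3 − (-11) = 14 — OK.
(9) a = -11 is in {-11, -13, -15, -12} — OK.
(10) |-3 − 8| = 11 — OK.
(11) a = -11, c = 1; -11 ≤ 1 — OK.

Yes — all constraints hold.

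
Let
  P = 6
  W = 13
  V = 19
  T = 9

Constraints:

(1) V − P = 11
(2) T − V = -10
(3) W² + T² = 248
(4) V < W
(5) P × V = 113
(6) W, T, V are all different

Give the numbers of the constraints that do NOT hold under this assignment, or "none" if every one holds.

Constraints 1, 3, 4, 5 are violated.

(1) V − P = 19 − 6 = 13, not 11 — violated.
(2) T − V = 9 − 19 = -10 — satisfied.
(3) W² + T² = 13² + 9² = 169 + 81 = 250, not 248 — violated.
(4) V = 19, W = 13; 19 ≥ 13 (want <) — violated.
(5) P × V = 6 × 19 = 114, not 113 — violated.
(6) values 13, 9, 19 are pairwise distinct — satisfied.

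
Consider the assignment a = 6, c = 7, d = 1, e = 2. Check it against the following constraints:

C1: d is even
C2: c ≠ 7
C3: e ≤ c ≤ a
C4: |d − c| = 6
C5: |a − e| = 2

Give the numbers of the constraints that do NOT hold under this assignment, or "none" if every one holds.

Constraints 1, 2, 3, 5 are violated.

C1: d = 1 is odd — fails.
C2: c = 7, but 7 is required to differ — fails.
C3: values 2, 7, 6; c = 7 is not ≤ a = 6 — fails.
C4: |1 − 7| = 6 — holds.
C5: |6 − 2| = 4, not 2 — fails.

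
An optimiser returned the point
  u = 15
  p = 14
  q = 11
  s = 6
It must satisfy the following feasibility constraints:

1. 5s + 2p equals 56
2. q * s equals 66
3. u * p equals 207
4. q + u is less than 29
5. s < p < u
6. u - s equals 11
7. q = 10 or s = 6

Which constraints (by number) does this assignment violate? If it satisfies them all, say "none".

Constraints 1, 3, 6 do not hold.

1. 5s + 2p = 5(6) + 2(14) = 58, not 56 — does not hold.
2. q * s = 11 * 6 = 66 — holds.
3. u * p = 15 * 14 = 210, not 207 — does not hold.
4. q + u = 11 + 15 = 26; 26 < 29 — holds.
5. values 6 < 14 < 15 — holds.
6. u - s = 15 - 6 = 9, not 11 — does not hold.
7. q = 11 ≠ 10, but s = 6 = 6 (second disjunct) — holds.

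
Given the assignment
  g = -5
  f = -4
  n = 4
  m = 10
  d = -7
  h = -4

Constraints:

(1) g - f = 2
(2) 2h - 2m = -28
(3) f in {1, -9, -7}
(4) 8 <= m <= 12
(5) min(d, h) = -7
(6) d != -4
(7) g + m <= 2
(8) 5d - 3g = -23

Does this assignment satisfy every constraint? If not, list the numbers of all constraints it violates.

Constraints 1, 3, 7, and 8 do not hold.

(1) g - f = -5 - (-4) = -1, not 2 — violated.
(2) 2h - 2m = 2(-4) - 2(10) = -28 — satisfied.
(3) f = -4 is not in {1, -9, -7} — violated.
(4) m = 10 lies in [8, 12] — satisfied.
(5) min(-7, -4) = -7 — satisfied.
(6) d = -7, and -7 ≠ -4 — satisfied.
(7) g + m = -5 + 10 = 5; 5 > 2, bound 2 not met — violated.
(8) 5d - 3g = 5(-7) - 3(-5) = -20, not -23 — violated.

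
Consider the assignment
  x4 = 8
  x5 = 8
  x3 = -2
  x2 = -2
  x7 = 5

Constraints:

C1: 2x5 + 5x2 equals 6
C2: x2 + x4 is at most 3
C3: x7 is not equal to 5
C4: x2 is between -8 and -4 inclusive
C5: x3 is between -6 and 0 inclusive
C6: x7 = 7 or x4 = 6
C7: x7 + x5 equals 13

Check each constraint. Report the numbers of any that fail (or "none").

C1: 2x5 + 5x2 = 2(8) + 5(-2) = 6  true
C2: x2 + x4 = -2 + 8 = 6; 6 > 3, bound 3 not met  false
C3: x7 = 5, but 5 is required to differ  false
C4: x2 = -2 is outside [-8, -4]  false
C5: x3 = -2 lies in [-6, 0]  true
C6: x7 = 5 ≠ 7 and x4 = 8 ≠ 6; both disjuncts false  false
C7: x7 + x5 = 5 + 8 = 13  true

The assignment fails constraints 2, 3, 4, 6.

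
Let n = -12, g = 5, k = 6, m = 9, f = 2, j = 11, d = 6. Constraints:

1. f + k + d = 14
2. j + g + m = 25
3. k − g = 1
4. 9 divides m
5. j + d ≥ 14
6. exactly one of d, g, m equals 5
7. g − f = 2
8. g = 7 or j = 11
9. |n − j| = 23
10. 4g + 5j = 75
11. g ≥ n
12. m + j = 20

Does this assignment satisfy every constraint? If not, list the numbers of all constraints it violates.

Constraint 7 is violated.

1. f + k + d = 2 + 6 + 6 = 14 — satisfied.
2. j + g + m = 11 + 5 + 9 = 25 — satisfied.
3. k − g = 6 − 5 = 1 — satisfied.
4. 9 / 9 = 1, so 9 divides 9 — satisfied.
5. j + d = 11 + 6 = 17; 17 ≥ 14 — satisfied.
6. d=6, g=5, m=9; 1 of them equals 5 — satisfied.
7. g − f = 5 − 2 = 3, not 2 — violated.
8. g = 5 ≠ 7, but j = 11 = 11 (second disjunct) — satisfied.
9. |-12 − 11| = 23 — satisfied.
10. 4g + 5j = 4(5) + 5(11) = 75 — satisfied.
11. g = 5, n = -12; 5 ≥ -12 — satisfied.
12. m + j = 9 + 11 = 20 — satisfied.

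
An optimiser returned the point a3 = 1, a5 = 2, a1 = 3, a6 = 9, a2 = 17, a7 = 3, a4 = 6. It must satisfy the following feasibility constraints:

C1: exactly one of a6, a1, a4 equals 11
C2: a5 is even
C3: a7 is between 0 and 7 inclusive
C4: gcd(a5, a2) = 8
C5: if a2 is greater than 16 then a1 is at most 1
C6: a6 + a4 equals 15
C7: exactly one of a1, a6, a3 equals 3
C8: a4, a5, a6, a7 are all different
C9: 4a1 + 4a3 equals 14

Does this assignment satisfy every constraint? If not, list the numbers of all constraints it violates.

Constraints 1, 4, 5, 9 are violated.

C1: a6=9, a1=3, a4=6; 0 of them equal 11, not exactly one  fails
C2: a5 = 2 is even  holds
C3: a7 = 3 lies in [0, 7]  holds
C4: gcd(2, 17) = 1, not 8  fails
C5: a2 = 17 > 16, so we need a1 ≤ 1; but a1 = 3 > 1  fails
C6: a6 + a4 = 9 + 6 = 15  holds
C7: a1=3, a6=9, a3=1; 1 of them equals 3  holds
C8: values 6, 2, 9, 3 are pairwise distinct  holds
C9: 4a1 + 4a3 = 4(3) + 4(1) = 16, not 14  fails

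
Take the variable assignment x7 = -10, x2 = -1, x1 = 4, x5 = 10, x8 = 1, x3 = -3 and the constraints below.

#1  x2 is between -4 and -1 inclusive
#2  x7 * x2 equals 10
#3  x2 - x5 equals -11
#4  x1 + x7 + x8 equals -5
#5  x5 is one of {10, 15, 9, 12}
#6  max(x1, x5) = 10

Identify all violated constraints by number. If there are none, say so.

All constraints are satisfied.

#1 x2 = -1 lies in [-4, -1] — holds.
#2 x7 * x2 = -10 * (-1) = 10 — holds.
#3 x2 - x5 = -1 - 10 = -11 — holds.
#4 x1 + x7 + x8 = 4 + (-10) + 1 = -5 — holds.
#5 x5 = 10 is in {10, 15, 9, 12} — holds.
#6 max(4, 10) = 10 — holds.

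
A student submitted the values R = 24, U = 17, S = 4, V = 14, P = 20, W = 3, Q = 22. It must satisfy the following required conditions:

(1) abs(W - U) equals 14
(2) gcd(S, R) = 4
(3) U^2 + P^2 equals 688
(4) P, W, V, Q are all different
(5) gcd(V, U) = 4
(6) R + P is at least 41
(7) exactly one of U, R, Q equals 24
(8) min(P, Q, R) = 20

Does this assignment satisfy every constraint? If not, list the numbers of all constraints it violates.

(1) abs(3 - 17) = 14 — holds.
(2) gcd(4, 24) = 4 — holds.
(3) U^2 + P^2 = 17^2 + 20^2 = 289 + 400 = 689, not 688 — does not hold.
(4) values 20, 3, 14, 22 are pairwise distinct — holds.
(5) gcd(14, 17) = 1, not 4 — does not hold.
(6) R + P = 24 + 20 = 44; 44 ≥ 41 — holds.
(7) U=17, R=24, Q=22; 1 of them equals 24 — holds.
(8) min(20, 22, 24) = 20 — holds.

No — constraints 3 and 5 are not satisfied.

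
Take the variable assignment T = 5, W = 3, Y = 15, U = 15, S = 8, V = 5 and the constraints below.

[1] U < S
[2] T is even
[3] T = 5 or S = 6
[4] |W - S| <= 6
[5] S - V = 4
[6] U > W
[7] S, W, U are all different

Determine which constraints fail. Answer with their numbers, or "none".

Constraints 1, 2, and 5 are violated.

[1] U = 15, S = 8; 15 ≥ 8 (want <) — violated.
[2] T = 5 is odd — violated.
[3] T = 5 = 5 (first disjunct) — OK.
[4] |3 - 8| = 5; 5 ≤ 6 — OK.
[5] S - V = 8 - 5 = 3, not 4 — violated.
[6] U = 15, W = 3; 15 > 3 — OK.
[7] values 8, 3, 15 are pairwise distinct — OK.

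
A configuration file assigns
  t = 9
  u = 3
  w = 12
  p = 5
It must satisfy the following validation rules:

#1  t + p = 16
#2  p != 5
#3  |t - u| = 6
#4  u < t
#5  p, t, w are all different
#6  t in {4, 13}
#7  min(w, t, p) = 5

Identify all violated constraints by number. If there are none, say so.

Constraints 1, 2, and 6 do not hold.

#1 t + p = 9 + 5 = 14, not 16 — violated.
#2 p = 5, but 5 is required to differ — violated.
#3 |9 - 3| = 6 — satisfied.
#4 u = 3, t = 9; 3 < 9 — satisfied.
#5 values 5, 9, 12 are pairwise distinct — satisfied.
#6 t = 9 is not in {4, 13} — violated.
#7 min(12, 9, 5) = 5 — satisfied.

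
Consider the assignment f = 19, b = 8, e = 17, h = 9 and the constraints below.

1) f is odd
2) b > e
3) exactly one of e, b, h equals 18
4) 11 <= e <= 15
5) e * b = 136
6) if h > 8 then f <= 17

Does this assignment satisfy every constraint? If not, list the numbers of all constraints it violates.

Constraints 2, 3, 4, 6 do not hold.

1) f = 19 is odd  holds
2) b = 8, e = 17; 8 ≤ 17 (want >)  fails
3) e=17, b=8, h=9; 0 of them equal 18, not exactly one  fails
4) e = 17 is outside [11, 15]  fails
5) e * b = 17 * 8 = 136  holds
6) h = 9 > 8, so we need f ≤ 17; but f = 19 > 17  fails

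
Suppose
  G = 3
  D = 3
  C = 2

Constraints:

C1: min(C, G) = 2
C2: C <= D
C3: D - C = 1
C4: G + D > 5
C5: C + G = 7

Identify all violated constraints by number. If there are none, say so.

C1: min(2, 3) = 2 — satisfied.
C2: C = 2, D = 3; 2 ≤ 3 — satisfied.
C3: D - C = 3 - 2 = 1 — satisfied.
C4: G + D = 3 + 3 = 6; 6 > 5 — satisfied.
C5: C + G = 2 + 3 = 5, not 7 — violated.

Constraint 5 is violated.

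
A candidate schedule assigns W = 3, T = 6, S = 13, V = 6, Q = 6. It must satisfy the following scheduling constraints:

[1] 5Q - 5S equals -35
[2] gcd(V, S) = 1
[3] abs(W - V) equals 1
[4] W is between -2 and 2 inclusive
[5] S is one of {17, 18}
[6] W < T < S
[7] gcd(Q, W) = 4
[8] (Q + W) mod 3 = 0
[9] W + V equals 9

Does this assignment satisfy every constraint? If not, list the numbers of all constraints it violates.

The assignment fails constraints 3, 4, 5, and 7.

[1] 5Q - 5S = 5(6) - 5(13) = -35  holds
[2] gcd(6, 13) = 1  holds
[3] abs(3 - 6) = 3, not 1  fails
[4] W = 3 is outside [-2, 2]  fails
[5] S = 13 is not in {17, 18}  fails
[6] values 3 < 6 < 13  holds
[7] gcd(6, 3) = 3, not 4  fails
[8] Q + W = 9; 9 mod 3 = 0  holds
[9] W + V = 3 + 6 = 9  holds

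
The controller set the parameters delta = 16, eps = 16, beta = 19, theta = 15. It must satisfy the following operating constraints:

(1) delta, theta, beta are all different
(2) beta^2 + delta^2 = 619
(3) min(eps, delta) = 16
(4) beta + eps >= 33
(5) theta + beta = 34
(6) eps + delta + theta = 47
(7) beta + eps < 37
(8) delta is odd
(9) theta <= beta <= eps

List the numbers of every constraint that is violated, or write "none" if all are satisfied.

(1) values 16, 15, 19 are pairwise distinct — OK.
(2) beta^2 + delta^2 = 19^2 + 16^2 = 361 + 256 = 617, not 619 — violated.
(3) min(16, 16) = 16 — OK.
(4) beta + eps = 19 + 16 = 35; 35 ≥ 33 — OK.
(5) theta + beta = 15 + 19 = 34 — OK.
(6) eps + delta + theta = 16 + 16 + 15 = 47 — OK.
(7) beta + eps = 19 + 16 = 35; 35 < 37 — OK.
(8) delta = 16 is even — violated.
(9) values 15, 19, 16; beta = 19 is not <= eps = 16 — violated.

Constraints 2, 8, and 9 do not hold.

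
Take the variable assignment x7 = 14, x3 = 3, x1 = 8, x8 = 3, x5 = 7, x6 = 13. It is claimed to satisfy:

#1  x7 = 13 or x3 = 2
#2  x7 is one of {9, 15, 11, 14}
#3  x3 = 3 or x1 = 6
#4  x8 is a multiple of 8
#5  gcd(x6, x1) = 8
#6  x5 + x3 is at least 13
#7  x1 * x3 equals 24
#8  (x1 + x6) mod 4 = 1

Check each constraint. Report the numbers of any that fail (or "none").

Constraints 1, 4, 5, and 6 are violated.

#1 x7 = 14 ≠ 13 and x3 = 3 ≠ 2; both disjuncts false — violated.
#2 x7 = 14 is in {9, 15, 11, 14} — OK.
#3 x3 = 3 = 3 (first disjunct) — OK.
#4 3 = 8*0 + 3, so 8 does not divide 3 — violated.
#5 gcd(13, 8) = 1, not 8 — violated.
#6 x5 + x3 = 7 + 3 = 10; 10 < 13, bound 13 not met — violated.
#7 x1 * x3 = 8 * 3 = 24 — OK.
#8 x1 + x6 = 21; 21 mod 4 = 1 — OK.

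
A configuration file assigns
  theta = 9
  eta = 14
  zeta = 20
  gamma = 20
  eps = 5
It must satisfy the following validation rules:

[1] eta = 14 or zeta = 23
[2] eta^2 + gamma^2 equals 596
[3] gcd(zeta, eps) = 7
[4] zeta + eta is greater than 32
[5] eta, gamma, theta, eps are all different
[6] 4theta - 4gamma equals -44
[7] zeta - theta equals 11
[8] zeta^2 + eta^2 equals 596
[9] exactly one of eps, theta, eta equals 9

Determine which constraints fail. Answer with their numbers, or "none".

[1] eta = 14 = 14 (first disjunct)  ✓
[2] eta^2 + gamma^2 = 14^2 + 20^2 = 196 + 400 = 596  ✓
[3] gcd(20, 5) = 5, not 7  ✗
[4] zeta + eta = 20 + 14 = 34; 34 > 32  ✓
[5] values 14, 20, 9, 5 are pairwise distinct  ✓
[6] 4theta - 4gamma = 4(9) - 4(20) = -44  ✓
[7] zeta - theta = 20 - 9 = 11  ✓
[8] zeta^2 + eta^2 = 20^2 + 14^2 = 400 + 196 = 596  ✓
[9] eps=5, theta=9, eta=14; 1 of them equals 9  ✓

No — constraint 3 is not satisfied.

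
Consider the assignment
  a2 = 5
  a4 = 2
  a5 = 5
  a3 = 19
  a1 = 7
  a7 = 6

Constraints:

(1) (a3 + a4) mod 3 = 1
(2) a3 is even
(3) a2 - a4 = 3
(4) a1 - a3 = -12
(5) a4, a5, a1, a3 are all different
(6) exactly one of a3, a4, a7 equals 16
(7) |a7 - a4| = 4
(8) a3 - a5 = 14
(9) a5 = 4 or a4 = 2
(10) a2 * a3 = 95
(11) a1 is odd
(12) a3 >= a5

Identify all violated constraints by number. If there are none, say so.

No — constraints 1, 2, and 6 are not satisfied.

(1) a3 + a4 = 21; 21 mod 3 = 0, not 1 — fails.
(2) a3 = 19 is odd — fails.
(3) a2 - a4 = 5 - 2 = 3 — holds.
(4) a1 - a3 = 7 - 19 = -12 — holds.
(5) values 2, 5, 7, 19 are pairwise distinct — holds.
(6) a3=19, a4=2, a7=6; 0 of them equal 16, not exactly one — fails.
(7) |6 - 2| = 4 — holds.
(8) a3 - a5 = 19 - 5 = 14 — holds.
(9) a5 = 5 ≠ 4, but a4 = 2 = 2 (second disjunct) — holds.
(10) a2 * a3 = 5 * 19 = 95 — holds.
(11) a1 = 7 is odd — holds.
(12) a3 = 19, a5 = 5; 19 ≥ 5 — holds.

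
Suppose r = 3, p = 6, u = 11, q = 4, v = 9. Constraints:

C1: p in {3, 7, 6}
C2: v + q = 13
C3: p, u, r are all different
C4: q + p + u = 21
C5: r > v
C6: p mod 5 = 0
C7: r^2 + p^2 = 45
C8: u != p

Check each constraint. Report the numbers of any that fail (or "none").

C1: p = 6 is in {3, 7, 6} — holds.
C2: v + q = 9 + 4 = 13 — holds.
C3: values 6, 11, 3 are pairwise distinct — holds.
C4: q + p + u = 4 + 6 + 11 = 21 — holds.
C5: r = 3, v = 9; 3 ≤ 9 (want >) — fails.
C6: 6 mod 5 = 1, not 0 — fails.
C7: r^2 + p^2 = 3^2 + 6^2 = 9 + 36 = 45 — holds.
C8: u = 11, p = 6; distinct — holds.

Constraints 5 and 6 do not hold.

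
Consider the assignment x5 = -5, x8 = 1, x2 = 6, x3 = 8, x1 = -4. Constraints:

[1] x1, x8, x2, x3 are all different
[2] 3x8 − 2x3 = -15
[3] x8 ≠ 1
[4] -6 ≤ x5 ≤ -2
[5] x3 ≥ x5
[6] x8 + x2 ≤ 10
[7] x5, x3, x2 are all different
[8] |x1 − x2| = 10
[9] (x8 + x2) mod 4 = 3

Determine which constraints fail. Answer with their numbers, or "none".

Violated: 2 and 3.

[1] values -4, 1, 6, 8 are pairwise distinct — holds.
[2] 3x8 − 2x3 = 3(1) − 2(8) = -13, not -15 — fails.
[3] x8 = 1, but 1 is required to differ — fails.
[4] x5 = -5 lies in [-6, -2] — holds.
[5] x3 = 8, x5 = -5; 8 ≥ -5 — holds.
[6] x8 + x2 = 1 + 6 = 7; 7 ≤ 10 — holds.
[7] values -5, 8, 6 are pairwise distinct — holds.
[8] |-4 − 6| = 10 — holds.
[9] x8 + x2 = 7; 7 mod 4 = 3 — holds.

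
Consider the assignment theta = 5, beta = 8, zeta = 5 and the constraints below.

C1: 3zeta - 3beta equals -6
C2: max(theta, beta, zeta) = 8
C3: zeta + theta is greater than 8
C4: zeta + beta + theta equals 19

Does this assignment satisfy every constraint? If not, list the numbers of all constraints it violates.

No — constraints 1 and 4 are not satisfied.

C1: 3zeta - 3beta = 3(5) - 3(8) = -9, not -6  false
C2: max(5, 8, 5) = 8  true
C3: zeta + theta = 5 + 5 = 10; 10 > 8  true
C4: zeta + beta + theta = 5 + 8 + 5 = 18, not 19  false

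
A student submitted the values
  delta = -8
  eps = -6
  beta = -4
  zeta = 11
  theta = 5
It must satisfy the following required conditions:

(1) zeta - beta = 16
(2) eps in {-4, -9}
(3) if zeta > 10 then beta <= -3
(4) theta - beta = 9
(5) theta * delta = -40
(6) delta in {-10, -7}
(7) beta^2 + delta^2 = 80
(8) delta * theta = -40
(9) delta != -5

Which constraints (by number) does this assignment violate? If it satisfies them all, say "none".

(1) zeta - beta = 11 - (-4) = 15, not 16 — violated.
(2) eps = -6 is not in {-4, -9} — violated.
(3) zeta = 11 > 10, so we need beta ≤ -3; beta = -4 ≤ -3 — satisfied.
(4) theta - beta = 5 - (-4) = 9 — satisfied.
(5) theta * delta = 5 * (-8) = -40 — satisfied.
(6) delta = -8 is not in {-10, -7} — violated.
(7) beta^2 + delta^2 = (-4)^2 + (-8)^2 = 16 + 64 = 80 — satisfied.
(8) delta * theta = -8 * 5 = -40 — satisfied.
(9) delta = -8, and -8 ≠ -5 — satisfied.

The assignment fails constraints 1, 2, and 6.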